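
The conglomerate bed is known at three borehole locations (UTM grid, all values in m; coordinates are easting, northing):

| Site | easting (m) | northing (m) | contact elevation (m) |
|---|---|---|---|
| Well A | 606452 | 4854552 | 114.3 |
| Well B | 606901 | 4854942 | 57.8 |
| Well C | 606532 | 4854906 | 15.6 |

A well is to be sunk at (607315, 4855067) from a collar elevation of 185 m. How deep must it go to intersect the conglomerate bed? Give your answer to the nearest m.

Two edge vectors: Well A→Well B = (449, 390, -56.5), Well A→Well C = (80, 354, -98.7).
Normal n = (Well A→Well B) × (Well A→Well C) = (-18492, 39796.3, 127746).
So ∂z/∂easting = −n_x/n_z = 0.14475600 and ∂z/∂northing = −n_y/n_z = −0.31152678.
Intercept c from Well A: 114.3 − 87787.57 + 1512322.95 = 1424649.69.
At (607315, 4855067): z_contact = 87912.5 − 1512483.4 + 1424649.69 = 78.8 m.
Depth below ground = 185 − 78.8 = 106 m.

106 m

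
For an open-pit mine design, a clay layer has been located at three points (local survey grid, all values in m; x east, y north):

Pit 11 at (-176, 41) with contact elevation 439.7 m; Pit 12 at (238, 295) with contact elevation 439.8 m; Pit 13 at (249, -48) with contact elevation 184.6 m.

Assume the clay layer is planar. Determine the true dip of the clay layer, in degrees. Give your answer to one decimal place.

40.6°

Two edge vectors: Pit 11→Pit 12 = (414, 254, 0.1), Pit 11→Pit 13 = (425, -89, -255.1).
Normal n = (Pit 11→Pit 12) × (Pit 11→Pit 13) = (-64786.5, 105653.9, -144796).
So ∂z/∂x = −n_x/n_z = −0.44743 and ∂z/∂y = −n_y/n_z = 0.72967.
Gradient magnitude |∇z| = √(a² + b²) = √(0.20020 + 0.53242) = 0.85593.
True dip = arctan(0.85593) = 40.6°, dipping toward SSE (azimuth ≈ 148°).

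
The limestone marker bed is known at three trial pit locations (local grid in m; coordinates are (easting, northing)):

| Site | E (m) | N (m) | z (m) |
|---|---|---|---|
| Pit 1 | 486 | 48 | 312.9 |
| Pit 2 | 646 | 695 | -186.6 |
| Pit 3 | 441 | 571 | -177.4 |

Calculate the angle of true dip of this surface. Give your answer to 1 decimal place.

45.7°

Let the plane be z = a·E + b·N + c.
Pit 2−Pit 1: 160a + 647b = −499.5;  Pit 3−Pit 1: −45a + 523b = −490.3.
Solving gives a = 0.49635, b = −0.89477.
Gradient magnitude |∇z| = √(a² + b²) = √(0.24636 + 0.80061) = 1.02322.
True dip = arctan(1.02322) = 45.7°, dipping toward NNW (azimuth ≈ 331°).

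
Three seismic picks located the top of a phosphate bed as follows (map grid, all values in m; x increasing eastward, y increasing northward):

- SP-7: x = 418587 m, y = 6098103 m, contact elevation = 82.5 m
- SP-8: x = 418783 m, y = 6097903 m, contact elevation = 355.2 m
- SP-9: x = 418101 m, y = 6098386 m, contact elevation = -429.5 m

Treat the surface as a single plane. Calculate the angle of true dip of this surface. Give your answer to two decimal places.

Let the plane be z = a·x + b·y + c.
SP-8−SP-7: 196a − 200b = 272.7;  SP-9−SP-7: −486a + 283b = −512.
Solving gives a = 0.60447, b = −0.77112.
Gradient magnitude |∇z| = √(a² + b²) = √(0.36539 + 0.59462) = 0.97980.
True dip = arctan(0.97980) = 44.42°, dipping toward NW (azimuth ≈ 322°).

44.42°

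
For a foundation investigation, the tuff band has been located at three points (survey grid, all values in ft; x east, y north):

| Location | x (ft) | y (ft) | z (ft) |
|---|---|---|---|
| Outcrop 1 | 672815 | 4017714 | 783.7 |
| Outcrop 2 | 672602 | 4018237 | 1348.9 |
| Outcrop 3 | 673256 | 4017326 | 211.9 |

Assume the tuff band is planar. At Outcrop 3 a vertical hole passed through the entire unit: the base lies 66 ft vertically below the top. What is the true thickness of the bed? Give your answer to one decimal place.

46.3 ft

Let the plane be z = a·x + b·y + c.
Outcrop 2−Outcrop 1: −213a + 523b = 565.2;  Outcrop 3−Outcrop 1: 441a − 388b = −571.8.
Solving gives a = −0.53888, b = 0.86122.
|∇z| = √(a²+b²) = 1.01592, so dip δ = arctan(1.01592) = 45.45°.
True thickness = vertical thickness × cos δ = 66 × cos 45.45° = 46.3 ft.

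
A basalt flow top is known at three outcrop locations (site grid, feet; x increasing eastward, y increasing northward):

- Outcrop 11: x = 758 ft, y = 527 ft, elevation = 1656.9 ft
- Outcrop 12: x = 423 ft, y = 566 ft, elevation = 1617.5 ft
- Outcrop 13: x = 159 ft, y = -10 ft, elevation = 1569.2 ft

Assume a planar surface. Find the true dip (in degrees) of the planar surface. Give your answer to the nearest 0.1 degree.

Two edge vectors: Outcrop 11→Outcrop 12 = (-335, 39, -39.4), Outcrop 11→Outcrop 13 = (-599, -537, -87.7).
Normal n = (Outcrop 11→Outcrop 12) × (Outcrop 11→Outcrop 13) = (-24578.1, -5778.9, 203256).
So ∂z/∂x = −n_x/n_z = 0.12092 and ∂z/∂y = −n_y/n_z = 0.02843.
Gradient magnitude |∇z| = √(a² + b²) = √(0.01462 + 0.00081) = 0.12422.
True dip = arctan(0.12422) = 7.1°, dipping toward WSW (azimuth ≈ 257°).

7.1°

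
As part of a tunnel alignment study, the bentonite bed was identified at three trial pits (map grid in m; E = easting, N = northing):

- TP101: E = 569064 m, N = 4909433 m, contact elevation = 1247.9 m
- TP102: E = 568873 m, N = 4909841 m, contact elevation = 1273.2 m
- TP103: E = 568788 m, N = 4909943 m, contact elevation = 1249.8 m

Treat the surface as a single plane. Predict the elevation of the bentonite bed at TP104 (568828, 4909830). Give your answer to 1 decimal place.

1232.5 m

Let the plane be z = a·E + b·N + c.
TP102−TP101: −191a + 408b = 25.3;  TP103−TP101: −276a + 510b = 1.9.
Solving gives a = 0.797986577, b = 0.435577050.
Then c = 1247.9 − a·569064 − b·4909433 = −2591293.87.
At (568828, 4909830): z = 453917.1 + 2138609.3 − 2591293.87 = 1232.5 m.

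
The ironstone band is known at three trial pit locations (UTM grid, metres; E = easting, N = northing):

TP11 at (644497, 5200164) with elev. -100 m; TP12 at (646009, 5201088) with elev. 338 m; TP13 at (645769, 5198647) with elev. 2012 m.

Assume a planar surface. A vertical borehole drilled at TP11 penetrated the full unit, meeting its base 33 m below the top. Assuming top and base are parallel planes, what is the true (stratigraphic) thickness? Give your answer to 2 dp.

22.53 m

Let the plane be z = a·E + b·N + c.
TP12−TP11: 1512a + 924b = 438;  TP13−TP11: 1272a − 1517b = 2112.
Solving gives a = 0.75408, b = −0.75993.
|∇z| = √(a²+b²) = 1.07057, so dip δ = arctan(1.07057) = 46.95°.
True thickness = vertical thickness × cos δ = 33 × cos 46.95° = 22.53 m.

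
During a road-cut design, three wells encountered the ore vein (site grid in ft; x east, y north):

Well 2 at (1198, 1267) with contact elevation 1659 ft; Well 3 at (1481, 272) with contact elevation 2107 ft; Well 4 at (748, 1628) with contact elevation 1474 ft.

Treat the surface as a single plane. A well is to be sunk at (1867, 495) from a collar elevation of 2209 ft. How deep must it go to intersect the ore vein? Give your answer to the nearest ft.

173 ft

Two edge vectors: Well 2→Well 3 = (283, -995, 448), Well 2→Well 4 = (-450, 361, -185).
Normal n = (Well 2→Well 3) × (Well 2→Well 4) = (22347, -149245, -345587).
So ∂z/∂x = −n_x/n_z = 0.06466 and ∂z/∂y = −n_y/n_z = −0.43186.
Intercept c from Well 2: 1659 − 77.47 + 547.17 = 2128.70.
At (1867, 495): z_contact = 120.7 − 213.8 + 2128.70 = 2035.7 ft.
Depth below ground = 2209 − 2035.7 = 173 ft.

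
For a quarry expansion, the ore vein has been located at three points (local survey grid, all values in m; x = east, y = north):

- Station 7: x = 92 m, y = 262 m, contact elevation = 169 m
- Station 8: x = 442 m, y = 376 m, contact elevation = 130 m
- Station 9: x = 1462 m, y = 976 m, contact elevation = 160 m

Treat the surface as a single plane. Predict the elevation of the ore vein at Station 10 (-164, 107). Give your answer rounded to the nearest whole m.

159 m

Let the plane be z = a·x + b·y + c.
Station 8−Station 7: 350a + 114b = −39;  Station 9−Station 7: 1370a + 714b = −9.
Solving gives a = −0.28617, b = 0.53649.
Then c = 169 − a·92 − b·262 = 54.77.
At (-164, 107): z = 46.9 + 57.4 + 54.77 = 159.1 m.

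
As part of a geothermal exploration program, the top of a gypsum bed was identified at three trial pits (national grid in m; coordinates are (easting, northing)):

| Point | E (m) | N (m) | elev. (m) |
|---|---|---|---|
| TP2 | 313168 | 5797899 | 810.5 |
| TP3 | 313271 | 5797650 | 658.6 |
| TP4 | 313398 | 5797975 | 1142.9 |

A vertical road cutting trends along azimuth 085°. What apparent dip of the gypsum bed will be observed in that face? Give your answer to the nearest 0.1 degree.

49.8°

Let the plane be z = a·E + b·N + c.
TP3−TP2: 103a − 249b = −151.9;  TP4−TP2: 230a + 76b = 332.4.
Solving gives a = 1.09409, b = 1.06262.
Unit vector along 085° is (sin 85°, cos 85°) = (0.9962, 0.0872).
Slope in that direction = a·(0.9962) + b·(0.0872) = 1.18254.
Apparent dip = arctan|1.18254| = 49.8° (true dip is 56.7°, so apparent ≤ true as expected).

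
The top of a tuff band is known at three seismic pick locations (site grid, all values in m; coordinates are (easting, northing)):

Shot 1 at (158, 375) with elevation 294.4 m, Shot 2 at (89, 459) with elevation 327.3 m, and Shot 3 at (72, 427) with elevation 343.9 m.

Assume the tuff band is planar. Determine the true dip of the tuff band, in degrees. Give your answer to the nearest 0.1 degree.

Let the plane be z = a·E + b·N + c.
Shot 2−Shot 1: −69a + 84b = 32.9;  Shot 3−Shot 1: −86a + 52b = 49.5.
Solving gives a = −0.67305, b = −0.16119.
Gradient magnitude |∇z| = √(a² + b²) = √(0.45299 + 0.02598) = 0.69208.
True dip = arctan(0.69208) = 34.7°, dipping toward ENE (azimuth ≈ 077°).

34.7°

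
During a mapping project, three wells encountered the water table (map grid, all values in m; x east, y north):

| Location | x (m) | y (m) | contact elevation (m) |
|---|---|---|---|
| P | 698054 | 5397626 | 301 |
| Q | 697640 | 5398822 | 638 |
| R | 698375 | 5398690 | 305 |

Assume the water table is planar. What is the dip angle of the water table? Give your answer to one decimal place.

Let the plane be z = a·x + b·y + c.
Q−P: −414a + 1196b = 337;  R−P: 321a + 1064b = 4.
Solving gives a = −0.42913, b = 0.13323.
Gradient magnitude |∇z| = √(a² + b²) = √(0.18416 + 0.01775) = 0.44934.
True dip = arctan(0.44934) = 24.2°, dipping toward ESE (azimuth ≈ 107°).

24.2°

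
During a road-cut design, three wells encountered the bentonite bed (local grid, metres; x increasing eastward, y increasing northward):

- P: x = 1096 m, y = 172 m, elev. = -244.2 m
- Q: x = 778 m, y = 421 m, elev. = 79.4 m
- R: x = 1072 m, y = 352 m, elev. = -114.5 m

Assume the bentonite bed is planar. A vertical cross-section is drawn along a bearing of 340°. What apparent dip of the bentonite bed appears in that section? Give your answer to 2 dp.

Two edge vectors: P→Q = (-318, 249, 323.6), P→R = (-24, 180, 129.7).
Normal n = (P→Q) × (P→R) = (-25952.7, 33478.2, -51264).
So ∂z/∂x = −n_x/n_z = −0.50626 and ∂z/∂y = −n_y/n_z = 0.65305.
Unit vector along 340° is (sin 340°, cos 340°) = (-0.3420, 0.9397).
Slope in that direction = a·(-0.3420) + b·(0.9397) = 0.78682.
Apparent dip = arctan|0.78682| = 38.20° (true dip is 39.6°, so apparent ≤ true as expected).

38.20°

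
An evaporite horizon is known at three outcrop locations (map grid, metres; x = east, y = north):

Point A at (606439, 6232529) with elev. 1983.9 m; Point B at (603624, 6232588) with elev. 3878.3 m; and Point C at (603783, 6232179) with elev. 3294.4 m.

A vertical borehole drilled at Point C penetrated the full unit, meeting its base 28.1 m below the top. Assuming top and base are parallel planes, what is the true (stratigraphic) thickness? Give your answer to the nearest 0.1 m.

Two edge vectors: Point A→Point B = (-2815, 59, 1894.4), Point A→Point C = (-2656, -350, 1310.5).
Normal n = (Point A→Point B) × (Point A→Point C) = (740359.5, -1342468.9, 1141954).
So ∂z/∂x = −n_x/n_z = −0.64833 and ∂z/∂y = −n_y/n_z = 1.17559.
|∇z| = √(a²+b²) = 1.34251, so dip δ = arctan(1.34251) = 53.32°.
True thickness = vertical thickness × cos δ = 28.1 × cos 53.32° = 16.8 m.

16.8 m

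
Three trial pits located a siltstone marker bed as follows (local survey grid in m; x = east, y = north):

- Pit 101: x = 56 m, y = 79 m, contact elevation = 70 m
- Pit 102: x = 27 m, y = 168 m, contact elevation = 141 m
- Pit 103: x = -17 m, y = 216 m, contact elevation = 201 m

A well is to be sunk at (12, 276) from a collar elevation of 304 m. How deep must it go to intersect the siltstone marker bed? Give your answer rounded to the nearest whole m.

92 m

Two edge vectors: Pit 101→Pit 102 = (-29, 89, 71), Pit 101→Pit 103 = (-73, 137, 131).
Normal n = (Pit 101→Pit 102) × (Pit 101→Pit 103) = (1932, -1384, 2524).
So ∂z/∂x = −n_x/n_z = −0.76545 and ∂z/∂y = −n_y/n_z = 0.54834.
Intercept c from Pit 101: 70 + 42.87 − 43.32 = 69.55.
At (12, 276): z_contact = −9.2 + 151.3 + 69.55 = 211.7 m.
Depth below ground = 304 − 211.7 = 92 m.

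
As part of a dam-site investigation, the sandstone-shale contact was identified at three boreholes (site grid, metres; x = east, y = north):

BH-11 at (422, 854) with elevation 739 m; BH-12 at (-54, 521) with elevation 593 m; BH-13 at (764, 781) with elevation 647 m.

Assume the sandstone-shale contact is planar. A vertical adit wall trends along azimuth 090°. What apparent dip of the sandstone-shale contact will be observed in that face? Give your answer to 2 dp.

7.66°

Let the plane be z = a·x + b·y + c.
BH-12−BH-11: −476a − 333b = −146;  BH-13−BH-11: 342a − 73b = −92.
Solving gives a = −0.13441, b = 0.63057.
Unit vector along 090° is (sin 90°, cos 90°) = (1.0000, 0.0000).
Slope in that direction = a·(1.0000) + b·(0.0000) = −0.13441.
Apparent dip = arctan|0.13441| = 7.66° (true dip is 32.8°, so apparent ≤ true as expected).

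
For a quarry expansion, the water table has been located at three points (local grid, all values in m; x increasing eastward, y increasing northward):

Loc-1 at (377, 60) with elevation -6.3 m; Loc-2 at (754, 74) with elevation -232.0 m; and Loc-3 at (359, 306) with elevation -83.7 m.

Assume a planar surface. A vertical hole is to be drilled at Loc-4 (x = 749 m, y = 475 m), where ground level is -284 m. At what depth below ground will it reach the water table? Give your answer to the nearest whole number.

Let the plane be z = a·x + b·y + c.
Loc-2−Loc-1: 377a + 14b = −225.7;  Loc-3−Loc-1: −18a + 246b = −77.4.
Solving gives a = −0.58540, b = −0.35747.
Then c = -6.3 − a·377 − b·60 = 235.84.
At (749, 475): z_contact = −438.5 − 169.8 + 235.84 = -372.4 m.
Depth below ground = -284 − (-372.4) = 88 m.

88 m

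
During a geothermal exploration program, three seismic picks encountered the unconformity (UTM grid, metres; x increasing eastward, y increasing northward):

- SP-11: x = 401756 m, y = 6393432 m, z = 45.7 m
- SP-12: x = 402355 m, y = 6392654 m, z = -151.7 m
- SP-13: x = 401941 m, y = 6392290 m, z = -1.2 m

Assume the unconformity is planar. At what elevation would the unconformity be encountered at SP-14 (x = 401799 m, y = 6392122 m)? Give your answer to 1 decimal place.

Let the plane be z = a·x + b·y + c.
SP-12−SP-11: 599a − 778b = −197.4;  SP-13−SP-11: 185a − 1142b = −46.9.
Solving gives a = −0.349810786, b = −0.015599821.
Then c = 45.7 − a·401756 − b·6393432 = 240320.68.
At (401799, 6392122): z = −140553.6 − 99716.0 + 240320.68 = 51.1 m.

51.1 m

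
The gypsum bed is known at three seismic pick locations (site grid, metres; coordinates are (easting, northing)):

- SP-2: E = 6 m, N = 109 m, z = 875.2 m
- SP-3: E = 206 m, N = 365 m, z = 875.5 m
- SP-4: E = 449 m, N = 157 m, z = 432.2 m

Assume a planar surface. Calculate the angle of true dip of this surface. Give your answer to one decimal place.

Two edge vectors: SP-2→SP-3 = (200, 256, 0.3), SP-2→SP-4 = (443, 48, -443).
Normal n = (SP-2→SP-3) × (SP-2→SP-4) = (-113422.4, 88732.9, -103808).
So ∂z/∂E = −n_x/n_z = −1.09262 and ∂z/∂N = −n_y/n_z = 0.85478.
Gradient magnitude |∇z| = √(a² + b²) = √(1.19381 + 0.73065) = 1.38725.
True dip = arctan(1.38725) = 54.2°, dipping toward SE (azimuth ≈ 128°).

54.2°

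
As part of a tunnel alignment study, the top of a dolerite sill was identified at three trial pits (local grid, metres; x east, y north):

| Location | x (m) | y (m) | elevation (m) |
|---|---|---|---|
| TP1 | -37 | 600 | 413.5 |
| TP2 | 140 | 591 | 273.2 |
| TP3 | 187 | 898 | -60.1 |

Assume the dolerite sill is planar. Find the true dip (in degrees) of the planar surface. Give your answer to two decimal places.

51.87°

Two edge vectors: TP1→TP2 = (177, -9, -140.3), TP1→TP3 = (224, 298, -473.6).
Normal n = (TP1→TP2) × (TP1→TP3) = (46071.8, 52400, 54762).
So ∂z/∂x = −n_x/n_z = −0.84131 and ∂z/∂y = −n_y/n_z = −0.95687.
Gradient magnitude |∇z| = √(a² + b²) = √(0.70780 + 0.91560) = 1.27413.
True dip = arctan(1.27413) = 51.87°, dipping toward NE (azimuth ≈ 041°).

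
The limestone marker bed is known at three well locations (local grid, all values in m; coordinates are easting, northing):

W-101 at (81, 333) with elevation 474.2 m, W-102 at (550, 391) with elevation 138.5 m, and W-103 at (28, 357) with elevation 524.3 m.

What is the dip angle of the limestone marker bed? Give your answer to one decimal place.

40.8°

Let the plane be z = a·easting + b·northing + c.
W-102−W-101: 469a + 58b = −335.7;  W-103−W-101: −53a + 24b = 50.1.
Solving gives a = −0.76501, b = 0.39810.
Gradient magnitude |∇z| = √(a² + b²) = √(0.58524 + 0.15849) = 0.86240.
True dip = arctan(0.86240) = 40.8°, dipping toward ESE (azimuth ≈ 117°).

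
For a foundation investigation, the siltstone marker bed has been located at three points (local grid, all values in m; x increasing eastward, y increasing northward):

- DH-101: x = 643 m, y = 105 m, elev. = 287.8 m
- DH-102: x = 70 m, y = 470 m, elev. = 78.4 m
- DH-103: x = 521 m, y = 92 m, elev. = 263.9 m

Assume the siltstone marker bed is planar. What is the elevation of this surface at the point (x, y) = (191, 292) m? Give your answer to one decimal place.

145.6 m

Let the plane be z = a·x + b·y + c.
DH-102−DH-101: −573a + 365b = −209.4;  DH-103−DH-101: −122a − 13b = −23.9.
Solving gives a = 0.22020, b = −0.22802.
Then c = 287.8 − a·643 − b·105 = 170.15.
At (191, 292): z = 42.1 − 66.6 + 170.15 = 145.6 m.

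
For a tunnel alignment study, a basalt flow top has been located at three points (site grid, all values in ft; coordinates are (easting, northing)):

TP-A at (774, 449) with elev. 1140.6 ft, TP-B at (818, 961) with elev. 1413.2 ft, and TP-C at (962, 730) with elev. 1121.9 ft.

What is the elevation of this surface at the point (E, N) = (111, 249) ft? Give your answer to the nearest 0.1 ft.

Two edge vectors: TP-A→TP-B = (44, 512, 272.6), TP-A→TP-C = (188, 281, -18.7).
Normal n = (TP-A→TP-B) × (TP-A→TP-C) = (-86175, 52071.6, -83892).
So ∂z/∂E = −n_x/n_z = −1.02721 and ∂z/∂N = −n_y/n_z = 0.62070.
Intercept c from TP-A: 1140.6 + 795.06 − 278.69 = 1656.97.
At (111, 249): z = −114.0 + 154.6 + 1656.97 = 1697.5 ft.

1697.5 ft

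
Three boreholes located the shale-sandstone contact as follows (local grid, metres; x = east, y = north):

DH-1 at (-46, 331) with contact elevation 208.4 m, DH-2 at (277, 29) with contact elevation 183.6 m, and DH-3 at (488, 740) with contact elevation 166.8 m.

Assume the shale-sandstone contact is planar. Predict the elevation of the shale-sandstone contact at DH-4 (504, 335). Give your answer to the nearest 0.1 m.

Let the plane be z = a·x + b·y + c.
DH-2−DH-1: 323a − 302b = −24.8;  DH-3−DH-1: 534a + 409b = −41.6.
Solving gives a = −0.07740, b = −0.00066.
Then c = 208.4 − a·-46 − b·331 = 205.06.
At (504, 335): z = −39.0 − 0.2 + 205.06 = 165.8 m.

165.8 m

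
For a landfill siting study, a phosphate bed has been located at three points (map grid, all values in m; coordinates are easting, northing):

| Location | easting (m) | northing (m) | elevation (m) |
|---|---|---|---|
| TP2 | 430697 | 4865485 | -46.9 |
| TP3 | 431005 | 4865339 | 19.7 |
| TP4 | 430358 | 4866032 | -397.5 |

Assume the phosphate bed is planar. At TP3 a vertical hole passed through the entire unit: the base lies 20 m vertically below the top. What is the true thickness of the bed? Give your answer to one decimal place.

Let the plane be z = a·easting + b·northing + c.
TP3−TP2: 308a − 146b = 66.6;  TP4−TP2: −339a + 547b = −350.6.
Solving gives a = −0.12403, b = −0.71782.
|∇z| = √(a²+b²) = 0.72845, so dip δ = arctan(0.72845) = 36.07°.
True thickness = vertical thickness × cos δ = 20 × cos 36.07° = 16.2 m.

16.2 m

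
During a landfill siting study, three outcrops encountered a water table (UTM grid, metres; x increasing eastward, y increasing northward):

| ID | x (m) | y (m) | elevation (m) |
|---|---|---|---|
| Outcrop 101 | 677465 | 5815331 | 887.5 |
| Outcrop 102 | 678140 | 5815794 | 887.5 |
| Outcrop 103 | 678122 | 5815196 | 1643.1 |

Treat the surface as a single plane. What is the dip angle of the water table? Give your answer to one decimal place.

57.4°

Let the plane be z = a·x + b·y + c.
Outcrop 102−Outcrop 101: 675a + 463b = 0;  Outcrop 103−Outcrop 101: 657a − 135b = 755.6.
Solving gives a = 0.88497, b = −1.29018.
Gradient magnitude |∇z| = √(a² + b²) = √(0.78317 + 1.66457) = 1.56453.
True dip = arctan(1.56453) = 57.4°, dipping toward NW (azimuth ≈ 326°).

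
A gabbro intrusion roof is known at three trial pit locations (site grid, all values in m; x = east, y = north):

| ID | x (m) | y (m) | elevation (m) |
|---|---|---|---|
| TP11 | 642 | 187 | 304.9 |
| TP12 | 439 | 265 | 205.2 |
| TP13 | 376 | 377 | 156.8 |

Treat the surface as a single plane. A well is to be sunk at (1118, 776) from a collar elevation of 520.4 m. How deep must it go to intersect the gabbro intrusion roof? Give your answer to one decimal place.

Two edge vectors: TP11→TP12 = (-203, 78, -99.7), TP11→TP13 = (-266, 190, -148.1).
Normal n = (TP11→TP12) × (TP11→TP13) = (7391.2, -3544.1, -17822).
So ∂z/∂x = −n_x/n_z = 0.414723 and ∂z/∂y = −n_y/n_z = −0.198861.
Intercept c from TP11: 304.9 − 266.25 + 37.19 = 75.83.
At (1118, 776): z_contact = 463.66 − 154.32 + 75.83 = 385.18 m.
Depth below ground = 520.4 − 385.18 = 135.2 m.

135.2 m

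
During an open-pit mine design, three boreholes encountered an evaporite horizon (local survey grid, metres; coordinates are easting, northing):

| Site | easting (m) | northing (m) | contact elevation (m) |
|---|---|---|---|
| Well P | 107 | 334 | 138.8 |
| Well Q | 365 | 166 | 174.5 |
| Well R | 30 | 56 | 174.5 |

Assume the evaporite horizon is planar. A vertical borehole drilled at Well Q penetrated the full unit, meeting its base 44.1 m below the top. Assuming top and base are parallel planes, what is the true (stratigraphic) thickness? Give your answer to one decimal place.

43.6 m

Two edge vectors: Well P→Well Q = (258, -168, 35.7), Well P→Well R = (-77, -278, 35.7).
Normal n = (Well P→Well Q) × (Well P→Well R) = (3927, -11959.5, -84660).
So ∂z/∂easting = −n_x/n_z = 0.04639 and ∂z/∂northing = −n_y/n_z = −0.14127.
|∇z| = √(a²+b²) = 0.14869, so dip δ = arctan(0.14869) = 8.46°.
True thickness = vertical thickness × cos δ = 44.1 × cos 8.46° = 43.6 m.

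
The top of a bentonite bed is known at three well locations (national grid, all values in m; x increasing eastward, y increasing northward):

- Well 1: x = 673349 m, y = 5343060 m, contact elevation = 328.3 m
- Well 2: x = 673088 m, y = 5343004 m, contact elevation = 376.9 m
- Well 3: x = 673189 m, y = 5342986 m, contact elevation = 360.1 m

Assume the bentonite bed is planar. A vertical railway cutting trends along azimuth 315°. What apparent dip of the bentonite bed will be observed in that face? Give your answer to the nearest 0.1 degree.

5.0°

Let the plane be z = a·x + b·y + c.
Well 2−Well 1: −261a − 56b = 48.6;  Well 3−Well 1: −160a − 74b = 31.8.
Solving gives a = −0.17535, b = −0.05059.
Unit vector along 315° is (sin 315°, cos 315°) = (-0.7071, 0.7071).
Slope in that direction = a·(-0.7071) + b·(0.7071) = 0.08822.
Apparent dip = arctan|0.08822| = 5.0° (true dip is 10.3°, so apparent ≤ true as expected).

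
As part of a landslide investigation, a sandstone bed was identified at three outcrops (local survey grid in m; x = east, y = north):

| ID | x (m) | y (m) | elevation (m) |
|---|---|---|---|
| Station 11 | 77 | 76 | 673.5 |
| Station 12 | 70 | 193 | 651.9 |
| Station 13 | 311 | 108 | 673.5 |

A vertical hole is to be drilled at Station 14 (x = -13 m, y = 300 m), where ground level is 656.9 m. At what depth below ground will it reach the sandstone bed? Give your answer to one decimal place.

26.7 m

Two edge vectors: Station 11→Station 12 = (-7, 117, -21.6), Station 11→Station 13 = (234, 32, 0).
Normal n = (Station 11→Station 12) × (Station 11→Station 13) = (691.2, -5054.4, -27602).
So ∂z/∂x = −n_x/n_z = 0.02504 and ∂z/∂y = −n_y/n_z = −0.18312.
Intercept c from Station 11: 673.5 − 1.93 + 13.92 = 685.49.
At (-13, 300): z_contact = −0.33 − 54.94 + 685.49 = 630.23 m.
Depth below ground = 656.9 − 630.23 = 26.7 m.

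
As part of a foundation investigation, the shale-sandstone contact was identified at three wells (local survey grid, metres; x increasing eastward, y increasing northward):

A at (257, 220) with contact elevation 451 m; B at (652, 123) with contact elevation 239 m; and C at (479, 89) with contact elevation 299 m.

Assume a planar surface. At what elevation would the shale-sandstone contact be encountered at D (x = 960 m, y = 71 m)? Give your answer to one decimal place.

Two edge vectors: A→B = (395, -97, -212), A→C = (222, -131, -152).
Normal n = (A→B) × (A→C) = (-13028, 12976, -30211).
So ∂z/∂x = −n_x/n_z = −0.43123 and ∂z/∂y = −n_y/n_z = 0.42951.
Intercept c from A: 451 + 110.83 − 94.49 = 467.33.
At (960, 71): z = −414.0 + 30.5 + 467.33 = 83.8 m.

83.8 m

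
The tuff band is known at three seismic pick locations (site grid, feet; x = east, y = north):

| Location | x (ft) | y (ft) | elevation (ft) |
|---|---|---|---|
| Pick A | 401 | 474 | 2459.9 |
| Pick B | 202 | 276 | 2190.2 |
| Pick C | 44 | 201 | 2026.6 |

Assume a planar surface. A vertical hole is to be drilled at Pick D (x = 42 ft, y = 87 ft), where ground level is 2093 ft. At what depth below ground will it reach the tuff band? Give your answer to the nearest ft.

Two edge vectors: Pick A→Pick B = (-199, -198, -269.7), Pick A→Pick C = (-357, -273, -433.3).
Normal n = (Pick A→Pick B) × (Pick A→Pick C) = (12165.3, 10056.2, -16359).
So ∂z/∂x = −n_x/n_z = 0.74365 and ∂z/∂y = −n_y/n_z = 0.61472.
Intercept c from Pick A: 2459.9 − 298.20 − 291.38 = 1870.32.
At (42, 87): z_contact = 31.2 + 53.5 + 1870.32 = 1955.0 ft.
Depth below ground = 2093 − 1955.0 = 138 ft.

138 ft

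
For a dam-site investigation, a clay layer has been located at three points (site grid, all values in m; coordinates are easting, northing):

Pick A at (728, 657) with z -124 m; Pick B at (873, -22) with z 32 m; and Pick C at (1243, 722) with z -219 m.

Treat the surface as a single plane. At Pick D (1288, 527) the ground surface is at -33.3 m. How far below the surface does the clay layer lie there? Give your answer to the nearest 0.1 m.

141.4 m

Let the plane be z = a·easting + b·northing + c.
Pick B−Pick A: 145a − 679b = 156;  Pick C−Pick A: 515a + 65b = −95.
Solving gives a = −0.151388, b = −0.262078.
Then c = -124 − a·728 − b·657 = 158.40.
At (1288, 527): z_contact = −194.99 − 138.12 + 158.40 = -174.71 m.
Depth below ground = -33.3 − (-174.71) = 141.4 m.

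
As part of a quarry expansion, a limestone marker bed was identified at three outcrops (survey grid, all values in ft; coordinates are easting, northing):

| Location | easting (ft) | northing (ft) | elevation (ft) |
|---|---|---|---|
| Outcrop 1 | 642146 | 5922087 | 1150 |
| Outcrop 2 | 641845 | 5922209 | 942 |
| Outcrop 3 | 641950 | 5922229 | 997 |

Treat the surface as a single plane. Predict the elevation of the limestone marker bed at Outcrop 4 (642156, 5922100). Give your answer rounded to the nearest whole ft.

Two edge vectors: Outcrop 1→Outcrop 2 = (-301, 122, -208), Outcrop 1→Outcrop 3 = (-196, 142, -153).
Normal n = (Outcrop 1→Outcrop 2) × (Outcrop 1→Outcrop 3) = (10870, -5285, -18830).
So ∂z/∂easting = −n_x/n_z = 0.57727031 and ∂z/∂northing = −n_y/n_z = −0.28066914.
Intercept c from Outcrop 1: 1150 − 370691.82 + 1662147.09 = 1292605.27.
At (642156, 5922100): z = 370697.6 − 1662150.7 + 1292605.27 = 1152.1 ft.

1152 ft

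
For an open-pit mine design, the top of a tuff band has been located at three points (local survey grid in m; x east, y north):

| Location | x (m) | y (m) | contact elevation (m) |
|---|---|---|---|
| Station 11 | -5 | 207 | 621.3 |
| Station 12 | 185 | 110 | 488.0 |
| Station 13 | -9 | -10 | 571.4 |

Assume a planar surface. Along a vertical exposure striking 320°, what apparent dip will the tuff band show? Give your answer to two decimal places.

Let the plane be z = a·x + b·y + c.
Station 12−Station 11: 190a − 97b = −133.3;  Station 13−Station 11: −4a − 217b = −49.9.
Solving gives a = −0.57874, b = 0.24062.
Unit vector along 320° is (sin 320°, cos 320°) = (-0.6428, 0.7660).
Slope in that direction = a·(-0.6428) + b·(0.7660) = 0.55633.
Apparent dip = arctan|0.55633| = 29.09° (true dip is 32.1°, so apparent ≤ true as expected).

29.09°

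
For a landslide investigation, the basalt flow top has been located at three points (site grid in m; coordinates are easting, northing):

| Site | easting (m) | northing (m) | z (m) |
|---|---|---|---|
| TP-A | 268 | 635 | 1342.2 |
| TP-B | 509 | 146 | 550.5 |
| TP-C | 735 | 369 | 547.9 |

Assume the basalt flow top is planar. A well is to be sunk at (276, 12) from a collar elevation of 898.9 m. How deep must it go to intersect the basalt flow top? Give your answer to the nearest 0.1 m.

241.6 m

Let the plane be z = a·easting + b·northing + c.
TP-B−TP-A: 241a − 489b = −791.7;  TP-C−TP-A: 467a − 266b = −794.3.
Solving gives a = −1.08257, b = 1.08548.
Then c = 1342.2 − a·268 − b·635 = 943.05.
At (276, 12): z_contact = −298.79 + 13.03 + 943.05 = 657.29 m.
Depth below ground = 898.9 − 657.29 = 241.6 m.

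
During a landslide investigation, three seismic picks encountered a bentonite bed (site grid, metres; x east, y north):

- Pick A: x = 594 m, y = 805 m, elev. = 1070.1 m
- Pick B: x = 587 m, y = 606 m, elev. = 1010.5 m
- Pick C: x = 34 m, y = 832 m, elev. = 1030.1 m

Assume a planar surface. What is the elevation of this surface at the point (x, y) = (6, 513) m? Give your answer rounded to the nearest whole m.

Let the plane be z = a·x + b·y + c.
Pick B−Pick A: −7a − 199b = −59.6;  Pick C−Pick A: −560a + 27b = −40.
Solving gives a = 0.08572, b = 0.29648.
Then c = 1070.1 − a·594 − b·805 = 780.51.
At (6, 513): z = 0.5 + 152.1 + 780.51 = 933.1 m.

933 m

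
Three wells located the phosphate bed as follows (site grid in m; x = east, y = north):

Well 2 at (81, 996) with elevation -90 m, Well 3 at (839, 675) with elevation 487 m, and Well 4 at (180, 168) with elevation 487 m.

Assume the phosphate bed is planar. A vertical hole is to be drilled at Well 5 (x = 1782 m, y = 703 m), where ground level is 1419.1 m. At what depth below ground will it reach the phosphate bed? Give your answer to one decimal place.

Two edge vectors: Well 2→Well 3 = (758, -321, 577), Well 2→Well 4 = (99, -828, 577).
Normal n = (Well 2→Well 3) × (Well 2→Well 4) = (292539, -380243, -595845).
So ∂z/∂x = −n_x/n_z = 0.490965 and ∂z/∂y = −n_y/n_z = −0.638158.
Intercept c from Well 2: -90 − 39.77 + 635.60 = 505.84.
At (1782, 703): z_contact = 874.90 − 448.62 + 505.84 = 932.11 m.
Depth below ground = 1419.1 − 932.11 = 487.0 m.

487.0 m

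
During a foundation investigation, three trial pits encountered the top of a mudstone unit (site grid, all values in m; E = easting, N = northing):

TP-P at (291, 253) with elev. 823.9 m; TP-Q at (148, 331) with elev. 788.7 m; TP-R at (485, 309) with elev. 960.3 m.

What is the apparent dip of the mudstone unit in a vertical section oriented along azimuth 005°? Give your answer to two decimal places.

30.68°

Two edge vectors: TP-P→TP-Q = (-143, 78, -35.2), TP-P→TP-R = (194, 56, 136.4).
Normal n = (TP-P→TP-Q) × (TP-P→TP-R) = (12610.4, 12676.4, -23140).
So ∂z/∂E = −n_x/n_z = 0.54496 and ∂z/∂N = −n_y/n_z = 0.54781.
Unit vector along 005° is (sin 5°, cos 5°) = (0.0872, 0.9962).
Slope in that direction = a·(0.0872) + b·(0.9962) = 0.59323.
Apparent dip = arctan|0.59323| = 30.68° (true dip is 37.7°, so apparent ≤ true as expected).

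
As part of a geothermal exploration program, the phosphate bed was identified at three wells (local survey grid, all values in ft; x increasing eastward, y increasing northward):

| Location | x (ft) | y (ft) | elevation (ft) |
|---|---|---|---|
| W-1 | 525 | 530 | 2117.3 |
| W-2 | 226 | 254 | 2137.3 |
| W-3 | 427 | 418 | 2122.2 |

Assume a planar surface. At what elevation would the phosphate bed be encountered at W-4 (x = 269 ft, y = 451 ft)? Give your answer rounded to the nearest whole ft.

Let the plane be z = a·x + b·y + c.
W-2−W-1: −299a − 276b = 20;  W-3−W-1: −98a − 112b = 4.9.
Solving gives a = −0.13783, b = 0.07685.
Then c = 2117.3 − a·525 − b·530 = 2148.93.
At (269, 451): z = −37.1 + 34.7 + 2148.93 = 2146.5 ft.

2147 ft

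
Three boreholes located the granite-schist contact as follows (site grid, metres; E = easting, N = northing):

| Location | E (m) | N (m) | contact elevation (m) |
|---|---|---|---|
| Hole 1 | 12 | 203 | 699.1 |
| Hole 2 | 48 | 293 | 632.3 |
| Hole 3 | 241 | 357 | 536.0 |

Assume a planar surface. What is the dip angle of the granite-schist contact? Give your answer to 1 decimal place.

Let the plane be z = a·E + b·N + c.
Hole 2−Hole 1: 36a + 90b = −66.8;  Hole 3−Hole 1: 229a + 154b = −163.1.
Solving gives a = −0.29150, b = −0.62562.
Gradient magnitude |∇z| = √(a² + b²) = √(0.08497 + 0.39140) = 0.69020.
True dip = arctan(0.69020) = 34.6°, dipping toward NNE (azimuth ≈ 025°).

34.6°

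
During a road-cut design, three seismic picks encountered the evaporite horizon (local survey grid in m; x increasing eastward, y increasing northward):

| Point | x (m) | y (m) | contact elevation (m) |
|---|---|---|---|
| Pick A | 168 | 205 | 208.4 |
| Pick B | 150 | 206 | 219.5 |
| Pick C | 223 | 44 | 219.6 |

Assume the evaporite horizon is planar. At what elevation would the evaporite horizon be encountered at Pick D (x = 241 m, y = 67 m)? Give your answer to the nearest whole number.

202 m

Two edge vectors: Pick A→Pick B = (-18, 1, 11.1), Pick A→Pick C = (55, -161, 11.2).
Normal n = (Pick A→Pick B) × (Pick A→Pick C) = (1798.3, 812.1, 2843).
So ∂z/∂x = −n_x/n_z = −0.63254 and ∂z/∂y = −n_y/n_z = −0.28565.
Intercept c from Pick A: 208.4 + 106.27 + 58.56 = 373.22.
At (241, 67): z = −152.4 − 19.1 + 373.22 = 201.6 m.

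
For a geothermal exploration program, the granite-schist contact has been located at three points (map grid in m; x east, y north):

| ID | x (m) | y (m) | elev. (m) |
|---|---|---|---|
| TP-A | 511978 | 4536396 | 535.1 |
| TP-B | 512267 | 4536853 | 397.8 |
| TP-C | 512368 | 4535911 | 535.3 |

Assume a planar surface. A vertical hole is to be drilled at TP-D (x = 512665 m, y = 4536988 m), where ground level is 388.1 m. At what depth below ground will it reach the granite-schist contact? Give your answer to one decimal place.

96.2 m

Let the plane be z = a·x + b·y + c.
TP-B−TP-A: 289a + 457b = −137.3;  TP-C−TP-A: 390a − 485b = 0.2.
Solving gives a = −0.208857237, b = −0.168359428.
Then c = 535.1 − a·511978 − b·4536396 = 871210.45.
At (512665, 4536988): z_contact = −107073.80 − 763844.70 + 871210.45 = 291.95 m.
Depth below ground = 388.1 − 291.95 = 96.2 m.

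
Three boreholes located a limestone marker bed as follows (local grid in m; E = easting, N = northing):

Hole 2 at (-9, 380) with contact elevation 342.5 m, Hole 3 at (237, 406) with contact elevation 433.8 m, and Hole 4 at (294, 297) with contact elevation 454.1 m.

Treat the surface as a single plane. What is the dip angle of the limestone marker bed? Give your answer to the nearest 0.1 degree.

20.3°

Let the plane be z = a·E + b·N + c.
Hole 3−Hole 2: 246a + 26b = 91.3;  Hole 4−Hole 2: 303a − 83b = 111.6.
Solving gives a = 0.37035, b = 0.00743.
Gradient magnitude |∇z| = √(a² + b²) = √(0.13716 + 0.00006) = 0.37043.
True dip = arctan(0.37043) = 20.3°, dipping toward W (azimuth ≈ 269°).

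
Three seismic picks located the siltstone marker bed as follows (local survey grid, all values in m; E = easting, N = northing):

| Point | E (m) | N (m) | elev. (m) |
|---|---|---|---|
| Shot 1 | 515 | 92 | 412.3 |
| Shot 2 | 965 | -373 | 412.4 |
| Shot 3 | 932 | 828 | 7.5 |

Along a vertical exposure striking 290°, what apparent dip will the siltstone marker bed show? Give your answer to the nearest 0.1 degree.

Let the plane be z = a·E + b·N + c.
Shot 2−Shot 1: 450a − 465b = 0.1;  Shot 3−Shot 1: 417a + 736b = −404.8.
Solving gives a = −0.35833, b = −0.34698.
Unit vector along 290° is (sin 290°, cos 290°) = (-0.9397, 0.3420).
Slope in that direction = a·(-0.9397) + b·(0.3420) = 0.21804.
Apparent dip = arctan|0.21804| = 12.3° (true dip is 26.5°, so apparent ≤ true as expected).

12.3°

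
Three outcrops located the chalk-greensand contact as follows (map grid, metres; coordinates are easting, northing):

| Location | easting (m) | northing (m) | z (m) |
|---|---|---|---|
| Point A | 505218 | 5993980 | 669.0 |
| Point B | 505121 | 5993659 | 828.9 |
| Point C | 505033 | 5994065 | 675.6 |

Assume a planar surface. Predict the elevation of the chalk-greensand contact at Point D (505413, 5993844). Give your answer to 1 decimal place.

681.9 m

Two edge vectors: Point A→Point B = (-97, -321, 159.9), Point A→Point C = (-185, 85, 6.6).
Normal n = (Point A→Point B) × (Point A→Point C) = (-15710.1, -28941.3, -67630).
So ∂z/∂easting = −n_x/n_z = −0.232294840 and ∂z/∂northing = −n_y/n_z = −0.427935827.
Intercept c from Point A: 669 + 117359.53 + 2565038.79 = 2683067.32.
At (505413, 5993844): z = −117404.8 − 2564980.6 + 2683067.32 = 681.9 m.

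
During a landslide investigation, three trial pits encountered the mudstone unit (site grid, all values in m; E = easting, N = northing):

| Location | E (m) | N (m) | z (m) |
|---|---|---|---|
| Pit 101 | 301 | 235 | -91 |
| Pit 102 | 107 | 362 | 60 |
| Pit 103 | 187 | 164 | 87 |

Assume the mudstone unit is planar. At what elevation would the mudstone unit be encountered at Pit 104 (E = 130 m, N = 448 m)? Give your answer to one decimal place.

Two edge vectors: Pit 101→Pit 102 = (-194, 127, 151), Pit 101→Pit 103 = (-114, -71, 178).
Normal n = (Pit 101→Pit 102) × (Pit 101→Pit 103) = (33327, 17318, 28252).
So ∂z/∂E = −n_x/n_z = −1.17963 and ∂z/∂N = −n_y/n_z = −0.61298.
Intercept c from Pit 101: -91 + 355.07 + 144.05 = 408.12.
At (130, 448): z = −153.4 − 274.6 + 408.12 = -19.8 m.

-19.8 m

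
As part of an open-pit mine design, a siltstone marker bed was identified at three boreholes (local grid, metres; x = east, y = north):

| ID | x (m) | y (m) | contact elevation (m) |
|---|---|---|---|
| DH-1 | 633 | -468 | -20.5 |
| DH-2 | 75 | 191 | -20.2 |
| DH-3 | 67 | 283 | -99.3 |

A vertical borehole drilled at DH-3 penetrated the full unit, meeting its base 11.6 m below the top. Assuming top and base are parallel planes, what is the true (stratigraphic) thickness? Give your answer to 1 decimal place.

6.5 m

Two edge vectors: DH-1→DH-2 = (-558, 659, 0.3), DH-1→DH-3 = (-566, 751, -78.8).
Normal n = (DH-1→DH-2) × (DH-1→DH-3) = (-52154.5, -44140.2, -46064).
So ∂z/∂x = −n_x/n_z = −1.13222 and ∂z/∂y = −n_y/n_z = −0.95824.
|∇z| = √(a²+b²) = 1.48329, so dip δ = arctan(1.48329) = 56.01°.
True thickness = vertical thickness × cos δ = 11.6 × cos 56.01° = 6.5 m.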